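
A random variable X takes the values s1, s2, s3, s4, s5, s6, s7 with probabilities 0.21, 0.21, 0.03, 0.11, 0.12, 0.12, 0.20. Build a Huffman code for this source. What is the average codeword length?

2.72 bits/symbol

Repeatedly combine the two least-probable nodes; the expected code length is the sum of the merged weights.
merge 3/100 + 11/100 → 7/50
merge 3/25 + 3/25 → 6/25
merge 7/50 + 1/5 → 17/50
merge 21/100 + 21/100 → 21/50
merge 6/25 + 17/50 → 29/50
merge 21/50 + 29/50 → 1
L = 7/50 + 6/25 + 17/50 + 21/50 + 29/50 + 1 = 68/25 = 2.72 bits/symbol.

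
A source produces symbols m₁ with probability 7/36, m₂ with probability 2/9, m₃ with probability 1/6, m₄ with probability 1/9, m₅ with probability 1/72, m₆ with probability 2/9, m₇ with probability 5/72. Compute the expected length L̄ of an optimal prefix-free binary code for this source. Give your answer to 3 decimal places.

Repeatedly combine the two least-probable nodes; the expected code length is the sum of the merged weights.
merge 1/72 + 5/72 → 1/12
merge 1/12 + 1/9 → 7/36
merge 1/6 + 7/36 → 13/36
merge 7/36 + 2/9 → 5/12
merge 2/9 + 13/36 → 7/12
merge 5/12 + 7/12 → 1
L = 1/12 + 7/36 + 13/36 + 5/12 + 7/12 + 1 = 95/36 ≈ 2.639 bits/symbol.

2.639 bits/symbol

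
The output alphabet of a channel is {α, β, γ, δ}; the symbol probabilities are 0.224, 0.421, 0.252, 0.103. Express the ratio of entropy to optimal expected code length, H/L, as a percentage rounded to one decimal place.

96.9%

Entropy H = −Σ p log₂ p ≈ 1.8478 bits.
Huffman merges: 103/1000+28/125→327/1000; 63/250+327/1000→579/1000; 421/1000+579/1000→1. L = 953/500 ≈ 1.9060.
Efficiency = H/L = 1.8478/1.9060 = 96.9%.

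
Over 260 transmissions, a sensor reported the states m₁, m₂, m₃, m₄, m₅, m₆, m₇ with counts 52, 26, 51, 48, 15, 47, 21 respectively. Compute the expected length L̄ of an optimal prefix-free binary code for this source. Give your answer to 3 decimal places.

Probabilities are the counts divided by 260.
Repeatedly combine the two least-probable nodes; the expected code length is the sum of the merged weights.
merge 3/52 + 21/260 → 9/65
merge 1/10 + 9/65 → 31/130
merge 47/260 + 12/65 → 19/52
merge 51/260 + 1/5 → 103/260
merge 31/130 + 19/52 → 157/260
merge 103/260 + 157/260 → 1
L = 9/65 + 31/130 + 19/52 + 103/260 + 157/260 + 1 = 713/260 ≈ 2.742 bits/symbol.

2.742 bits/symbol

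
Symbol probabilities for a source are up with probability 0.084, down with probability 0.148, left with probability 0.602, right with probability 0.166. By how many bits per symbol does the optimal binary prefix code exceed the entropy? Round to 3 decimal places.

Entropy H = −Σ p log₂ p ≈ 1.5789 bits.
Huffman merges: 21/250+37/250→29/125; 83/500+29/125→199/500; 199/500+301/500→1. L = 163/100 ≈ 1.6300.
L − H = 1.6300 − 1.5789 = 0.051 bits.

0.051 bits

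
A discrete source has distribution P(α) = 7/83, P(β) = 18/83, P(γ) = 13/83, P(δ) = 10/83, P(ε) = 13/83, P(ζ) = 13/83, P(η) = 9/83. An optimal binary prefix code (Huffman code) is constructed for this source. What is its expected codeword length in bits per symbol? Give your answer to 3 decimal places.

2.783 bits/symbol

Repeatedly combine the two least-probable nodes; the expected code length is the sum of the merged weights.
merge 7/83 + 9/83 → 16/83
merge 10/83 + 13/83 → 23/83
merge 13/83 + 13/83 → 26/83
merge 16/83 + 18/83 → 34/83
merge 23/83 + 26/83 → 49/83
merge 34/83 + 49/83 → 1
L = 16/83 + 23/83 + 26/83 + 34/83 + 49/83 + 1 = 231/83 ≈ 2.783 bits/symbol.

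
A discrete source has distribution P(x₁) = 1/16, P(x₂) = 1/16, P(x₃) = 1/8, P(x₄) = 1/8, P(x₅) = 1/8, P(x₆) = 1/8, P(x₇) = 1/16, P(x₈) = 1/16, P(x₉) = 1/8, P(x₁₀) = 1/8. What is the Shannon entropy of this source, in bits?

3.25 bits

Each probability is a power of 1/2, so log₂(1/p) is an integer.
H = Σ p·log₂(1/p) = 1/16·4 + 1/16·4 + 1/8·3 + 1/8·3 + 1/8·3 + 1/8·3 + 1/16·4 + 1/16·4 + 1/8·3 + 1/8·3 = 3.25 bits.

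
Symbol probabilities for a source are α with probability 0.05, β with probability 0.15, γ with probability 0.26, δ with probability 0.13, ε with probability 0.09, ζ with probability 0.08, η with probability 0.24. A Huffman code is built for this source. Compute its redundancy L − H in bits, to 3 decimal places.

Entropy H = −Σ p log₂ p ≈ 2.6129 bits.
Huffman merges: 1/20+2/25→13/100; 9/100+13/100→11/50; 13/100+3/20→7/25; 11/50+6/25→23/50; 13/50+7/25→27/50; 23/50+27/50→1. L = 263/100 ≈ 2.6300.
L − H = 2.6300 − 2.6129 = 0.017 bits.

0.017 bits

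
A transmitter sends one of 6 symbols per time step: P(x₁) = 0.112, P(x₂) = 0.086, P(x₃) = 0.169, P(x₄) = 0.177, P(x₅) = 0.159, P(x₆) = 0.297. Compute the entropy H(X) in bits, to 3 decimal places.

2.476 bits

H = −Σ pᵢ log₂ pᵢ.
−0.112·log₂(0.112) = 0.3537
−0.086·log₂(0.086) = 0.3044
−0.169·log₂(0.169) = 0.4335
−0.177·log₂(0.177) = 0.4422
−0.159·log₂(0.159) = 0.4218
−0.297·log₂(0.297) = 0.5202
Sum ≈ 2.4758 → 2.476 bits.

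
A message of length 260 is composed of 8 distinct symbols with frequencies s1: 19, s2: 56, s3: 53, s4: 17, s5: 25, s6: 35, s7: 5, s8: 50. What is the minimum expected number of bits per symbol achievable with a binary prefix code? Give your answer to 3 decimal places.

2.823 bits/symbol

Probabilities are the counts divided by 260.
Repeatedly combine the two least-probable nodes; the expected code length is the sum of the merged weights.
merge 1/52 + 17/260 → 11/130
merge 19/260 + 11/130 → 41/260
merge 5/52 + 7/52 → 3/13
merge 41/260 + 5/26 → 7/20
merge 53/260 + 14/65 → 109/260
merge 3/13 + 7/20 → 151/260
merge 109/260 + 151/260 → 1
L = 11/130 + 41/260 + 3/13 + 7/20 + 109/260 + 151/260 + 1 = 367/130 ≈ 2.823 bits/symbol.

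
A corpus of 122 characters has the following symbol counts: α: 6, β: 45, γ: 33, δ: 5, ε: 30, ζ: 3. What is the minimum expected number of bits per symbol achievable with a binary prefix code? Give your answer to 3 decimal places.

2.172 bits/symbol

Probabilities are the counts divided by 122.
Repeatedly combine the two least-probable nodes; the expected code length is the sum of the merged weights.
merge 3/122 + 5/122 → 4/61
merge 3/61 + 4/61 → 7/61
merge 7/61 + 15/61 → 22/61
merge 33/122 + 22/61 → 77/122
merge 45/122 + 77/122 → 1
L = 4/61 + 7/61 + 22/61 + 77/122 + 1 = 265/122 ≈ 2.172 bits/symbol.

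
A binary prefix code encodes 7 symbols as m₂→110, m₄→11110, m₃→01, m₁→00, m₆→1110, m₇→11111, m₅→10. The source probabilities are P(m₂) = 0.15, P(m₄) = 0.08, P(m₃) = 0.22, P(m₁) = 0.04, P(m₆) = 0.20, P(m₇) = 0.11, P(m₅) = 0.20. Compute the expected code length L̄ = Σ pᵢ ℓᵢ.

L̄ = Σ pᵢ·ℓᵢ = 0.15·3 + 0.08·5 + 0.22·2 + 0.04·2 + 0.20·4 + 0.11·5 + 0.20·2 = 3.12 bits/symbol.

3.12 bits/symbol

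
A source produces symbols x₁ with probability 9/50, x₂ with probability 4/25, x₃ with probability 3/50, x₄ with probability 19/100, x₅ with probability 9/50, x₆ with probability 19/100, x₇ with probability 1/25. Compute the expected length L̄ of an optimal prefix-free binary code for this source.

Repeatedly combine the two least-probable nodes; the expected code length is the sum of the merged weights.
merge 1/25 + 3/50 → 1/10
merge 1/10 + 4/25 → 13/50
merge 9/50 + 9/50 → 9/25
merge 19/100 + 19/100 → 19/50
merge 13/50 + 9/25 → 31/50
merge 19/50 + 31/50 → 1
L = 1/10 + 13/50 + 9/25 + 19/50 + 31/50 + 1 = 68/25 = 2.72 bits/symbol.

2.72 bits/symbol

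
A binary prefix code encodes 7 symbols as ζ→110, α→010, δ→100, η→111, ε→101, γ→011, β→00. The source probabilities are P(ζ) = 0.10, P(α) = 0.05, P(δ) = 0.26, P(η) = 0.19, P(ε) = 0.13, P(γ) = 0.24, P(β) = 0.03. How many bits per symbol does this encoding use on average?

L̄ = Σ pᵢ·ℓᵢ = 0.10·3 + 0.05·3 + 0.26·3 + 0.19·3 + 0.13·3 + 0.24·3 + 0.03·2 = 2.97 bits/symbol.

2.97 bits/symbol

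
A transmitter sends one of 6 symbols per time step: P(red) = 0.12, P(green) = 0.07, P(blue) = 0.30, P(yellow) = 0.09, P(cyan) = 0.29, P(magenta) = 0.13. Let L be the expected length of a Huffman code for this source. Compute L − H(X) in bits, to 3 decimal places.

0.040 bits

Entropy H = −Σ p log₂ p ≈ 2.3699 bits.
Huffman merges: 7/100+9/100→4/25; 3/25+13/100→1/4; 4/25+1/4→41/100; 29/100+3/10→59/100; 41/100+59/100→1. L = 241/100 ≈ 2.4100.
L − H = 2.4100 − 2.3699 = 0.040 bits.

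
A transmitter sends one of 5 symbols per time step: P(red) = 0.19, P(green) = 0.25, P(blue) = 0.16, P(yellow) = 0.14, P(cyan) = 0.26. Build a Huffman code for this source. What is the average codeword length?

Repeatedly combine the two least-probable nodes; the expected code length is the sum of the merged weights.
merge 7/50 + 4/25 → 3/10
merge 19/100 + 1/4 → 11/25
merge 13/50 + 3/10 → 14/25
merge 11/25 + 14/25 → 1
L = 3/10 + 11/25 + 14/25 + 1 = 23/10 = 2.3 bits/symbol.

2.3 bits/symbol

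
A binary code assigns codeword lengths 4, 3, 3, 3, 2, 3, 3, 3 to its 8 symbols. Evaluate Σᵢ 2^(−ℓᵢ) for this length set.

With common denominator 2^4 = 16: Σ 2^(−ℓᵢ) = 1/16 + 2/16 + 2/16 + 2/16 + 4/16 + 2/16 + 2/16 + 2/16 = 17/16 = 1.0625.

1.0625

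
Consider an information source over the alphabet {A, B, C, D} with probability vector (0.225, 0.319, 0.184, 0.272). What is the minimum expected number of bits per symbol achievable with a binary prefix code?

2 bits/symbol

Repeatedly combine the two least-probable nodes; the expected code length is the sum of the merged weights.
merge 23/125 + 9/40 → 409/1000
merge 34/125 + 319/1000 → 591/1000
merge 409/1000 + 591/1000 → 1
L = 409/1000 + 591/1000 + 1 = 2 bits/symbol.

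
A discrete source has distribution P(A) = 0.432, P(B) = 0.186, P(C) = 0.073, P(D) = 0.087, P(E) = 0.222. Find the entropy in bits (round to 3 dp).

2.039 bits

H = −Σ pᵢ log₂ pᵢ.
−0.432·log₂(0.432) = 0.5231
−0.186·log₂(0.186) = 0.4514
−0.073·log₂(0.073) = 0.2756
−0.087·log₂(0.087) = 0.3065
−0.222·log₂(0.222) = 0.4820
Sum ≈ 2.0386 → 2.039 bits.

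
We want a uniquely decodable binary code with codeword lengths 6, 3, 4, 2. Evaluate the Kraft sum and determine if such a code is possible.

With common denominator 2^6 = 64: Σ 2^(−ℓᵢ) = 1/64 + 8/64 + 4/64 + 16/64 = 29/64 = 0.453125.
Kraft's inequality requires Σ ≤ 1; here Σ = 0.453125 ≤ 1, so such a prefix code exists.

0.453125; yes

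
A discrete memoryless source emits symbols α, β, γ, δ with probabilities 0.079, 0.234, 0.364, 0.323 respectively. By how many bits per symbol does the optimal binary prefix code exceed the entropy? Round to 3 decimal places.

0.112 bits

Entropy H = −Σ p log₂ p ≈ 1.8370 bits.
Huffman merges: 79/1000+117/500→313/1000; 313/1000+323/1000→159/250; 91/250+159/250→1. L = 1949/1000 ≈ 1.9490.
L − H = 1.9490 − 1.8370 = 0.112 bits.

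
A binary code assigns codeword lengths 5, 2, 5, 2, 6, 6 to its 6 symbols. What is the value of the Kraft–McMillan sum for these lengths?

0.59375

With common denominator 2^6 = 64: Σ 2^(−ℓᵢ) = 2/64 + 16/64 + 2/64 + 16/64 + 1/64 + 1/64 = 38/64 = 0.59375.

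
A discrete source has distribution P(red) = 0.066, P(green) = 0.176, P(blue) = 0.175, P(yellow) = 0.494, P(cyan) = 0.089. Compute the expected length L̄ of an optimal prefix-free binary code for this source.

1.991 bits/symbol

Repeatedly combine the two least-probable nodes; the expected code length is the sum of the merged weights.
merge 33/500 + 89/1000 → 31/200
merge 31/200 + 7/40 → 33/100
merge 22/125 + 33/100 → 253/500
merge 247/500 + 253/500 → 1
L = 31/200 + 33/100 + 253/500 + 1 = 1991/1000 = 1.991 bits/symbol.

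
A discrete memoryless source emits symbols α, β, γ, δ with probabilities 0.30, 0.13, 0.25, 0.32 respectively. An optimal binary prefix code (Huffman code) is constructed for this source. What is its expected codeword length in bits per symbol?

2 bits/symbol

Repeatedly combine the two least-probable nodes; the expected code length is the sum of the merged weights.
merge 13/100 + 1/4 → 19/50
merge 3/10 + 8/25 → 31/50
merge 19/50 + 31/50 → 1
L = 19/50 + 31/50 + 1 = 2 bits/symbol.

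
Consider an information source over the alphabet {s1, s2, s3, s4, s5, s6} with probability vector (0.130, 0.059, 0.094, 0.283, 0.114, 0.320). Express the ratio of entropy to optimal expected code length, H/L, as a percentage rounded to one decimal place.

97.7%

Entropy H = −Σ p log₂ p ≈ 2.3428 bits.
Huffman merges: 59/1000+47/500→153/1000; 57/500+13/100→61/250; 153/1000+61/250→397/1000; 283/1000+8/25→603/1000; 397/1000+603/1000→1. L = 2397/1000 ≈ 2.3970.
Efficiency = H/L = 2.3428/2.3970 = 97.7%.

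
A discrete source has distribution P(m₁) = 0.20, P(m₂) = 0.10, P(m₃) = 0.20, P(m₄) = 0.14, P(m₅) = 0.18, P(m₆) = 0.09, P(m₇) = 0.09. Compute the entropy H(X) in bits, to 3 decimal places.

H = −Σ pᵢ log₂ pᵢ.
−0.20·log₂(0.20) = 0.4644
−0.10·log₂(0.10) = 0.3322
−0.20·log₂(0.20) = 0.4644
−0.14·log₂(0.14) = 0.3971
−0.18·log₂(0.18) = 0.4453
−0.09·log₂(0.09) = 0.3127
−0.09·log₂(0.09) = 0.3127
Sum ≈ 2.7287 → 2.729 bits.

2.729 bits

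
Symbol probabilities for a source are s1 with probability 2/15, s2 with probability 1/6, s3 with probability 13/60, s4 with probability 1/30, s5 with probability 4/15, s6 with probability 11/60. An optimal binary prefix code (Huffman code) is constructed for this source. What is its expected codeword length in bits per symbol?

2.5 bits/symbol

Repeatedly combine the two least-probable nodes; the expected code length is the sum of the merged weights.
merge 1/30 + 2/15 → 1/6
merge 1/6 + 1/6 → 1/3
merge 11/60 + 13/60 → 2/5
merge 4/15 + 1/3 → 3/5
merge 2/5 + 3/5 → 1
L = 1/6 + 1/3 + 2/5 + 3/5 + 1 = 5/2 = 2.5 bits/symbol.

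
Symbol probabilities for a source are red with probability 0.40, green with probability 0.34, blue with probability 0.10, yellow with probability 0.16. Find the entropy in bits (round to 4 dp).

H = −Σ pᵢ log₂ pᵢ.
−0.40·log₂(0.40) = 0.5288
−0.34·log₂(0.34) = 0.5292
−0.10·log₂(0.10) = 0.3322
−0.16·log₂(0.16) = 0.4230
Sum ≈ 1.8132 → 1.8132 bits.

1.8132 bits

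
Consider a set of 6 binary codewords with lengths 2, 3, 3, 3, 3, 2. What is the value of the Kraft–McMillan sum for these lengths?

With common denominator 2^3 = 8: Σ 2^(−ℓᵢ) = 2/8 + 1/8 + 1/8 + 1/8 + 1/8 + 2/8 = 8/8 = 1.

1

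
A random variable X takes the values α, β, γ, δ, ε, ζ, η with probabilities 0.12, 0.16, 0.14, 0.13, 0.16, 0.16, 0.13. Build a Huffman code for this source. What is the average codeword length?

2.84 bits/symbol

Repeatedly combine the two least-probable nodes; the expected code length is the sum of the merged weights.
merge 3/25 + 13/100 → 1/4
merge 13/100 + 7/50 → 27/100
merge 4/25 + 4/25 → 8/25
merge 4/25 + 1/4 → 41/100
merge 27/100 + 8/25 → 59/100
merge 41/100 + 59/100 → 1
L = 1/4 + 27/100 + 8/25 + 41/100 + 59/100 + 1 = 71/25 = 2.84 bits/symbol.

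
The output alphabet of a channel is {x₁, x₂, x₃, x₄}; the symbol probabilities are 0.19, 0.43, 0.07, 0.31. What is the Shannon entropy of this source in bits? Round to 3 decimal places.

H = −Σ pᵢ log₂ pᵢ.
−0.19·log₂(0.19) = 0.4552
−0.43·log₂(0.43) = 0.5236
−0.07·log₂(0.07) = 0.2686
−0.31·log₂(0.31) = 0.5238
Sum ≈ 1.7711 → 1.771 bits.

1.771 bits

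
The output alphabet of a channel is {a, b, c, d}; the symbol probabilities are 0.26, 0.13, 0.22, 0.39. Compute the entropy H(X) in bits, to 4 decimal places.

H = −Σ pᵢ log₂ pᵢ.
−0.26·log₂(0.26) = 0.5053
−0.13·log₂(0.13) = 0.3826
−0.22·log₂(0.22) = 0.4806
−0.39·log₂(0.39) = 0.5298
Sum ≈ 1.8983 → 1.8983 bits.

1.8983 bits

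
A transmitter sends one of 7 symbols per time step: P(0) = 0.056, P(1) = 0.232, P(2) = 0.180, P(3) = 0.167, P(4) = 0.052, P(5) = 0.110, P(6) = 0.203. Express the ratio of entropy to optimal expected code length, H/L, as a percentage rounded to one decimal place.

Entropy H = −Σ p log₂ p ≈ 2.6375 bits.
Huffman merges: 13/250+7/125→27/250; 27/250+11/100→109/500; 167/1000+9/50→347/1000; 203/1000+109/500→421/1000; 29/125+347/1000→579/1000; 421/1000+579/1000→1. L = 2673/1000 ≈ 2.6730.
Efficiency = H/L = 2.6375/2.6730 = 98.7%.

98.7%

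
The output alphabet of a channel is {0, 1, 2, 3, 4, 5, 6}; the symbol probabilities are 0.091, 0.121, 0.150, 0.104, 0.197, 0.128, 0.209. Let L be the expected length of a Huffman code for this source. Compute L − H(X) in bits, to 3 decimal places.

Entropy H = −Σ p log₂ p ≈ 2.7468 bits.
Huffman merges: 91/1000+13/125→39/200; 121/1000+16/125→249/1000; 3/20+39/200→69/200; 197/1000+209/1000→203/500; 249/1000+69/200→297/500; 203/500+297/500→1. L = 2789/1000 ≈ 2.7890.
L − H = 2.7890 − 2.7468 = 0.042 bits.

0.042 bits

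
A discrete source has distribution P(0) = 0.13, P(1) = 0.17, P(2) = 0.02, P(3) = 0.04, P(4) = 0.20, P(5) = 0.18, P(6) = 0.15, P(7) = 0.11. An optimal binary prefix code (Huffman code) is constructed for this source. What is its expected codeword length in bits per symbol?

2.85 bits/symbol

Repeatedly combine the two least-probable nodes; the expected code length is the sum of the merged weights.
merge 1/50 + 1/25 → 3/50
merge 3/50 + 11/100 → 17/100
merge 13/100 + 3/20 → 7/25
merge 17/100 + 17/100 → 17/50
merge 9/50 + 1/5 → 19/50
merge 7/25 + 17/50 → 31/50
merge 19/50 + 31/50 → 1
L = 3/50 + 17/100 + 7/25 + 17/50 + 19/50 + 31/50 + 1 = 57/20 = 2.85 bits/symbol.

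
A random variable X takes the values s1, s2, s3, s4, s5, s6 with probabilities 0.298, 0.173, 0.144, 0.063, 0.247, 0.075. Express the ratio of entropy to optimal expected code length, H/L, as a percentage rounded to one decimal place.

Entropy H = −Σ p log₂ p ≈ 2.3908 bits.
Huffman merges: 63/1000+3/40→69/500; 69/500+18/125→141/500; 173/1000+247/1000→21/50; 141/500+149/500→29/50; 21/50+29/50→1. L = 121/50 ≈ 2.4200.
Efficiency = H/L = 2.3908/2.4200 = 98.8%.

98.8%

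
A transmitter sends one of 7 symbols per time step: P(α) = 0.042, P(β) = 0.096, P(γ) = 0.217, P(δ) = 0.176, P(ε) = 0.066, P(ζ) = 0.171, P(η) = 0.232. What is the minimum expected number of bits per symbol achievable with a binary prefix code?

Repeatedly combine the two least-probable nodes; the expected code length is the sum of the merged weights.
merge 21/500 + 33/500 → 27/250
merge 12/125 + 27/250 → 51/250
merge 171/1000 + 22/125 → 347/1000
merge 51/250 + 217/1000 → 421/1000
merge 29/125 + 347/1000 → 579/1000
merge 421/1000 + 579/1000 → 1
L = 27/250 + 51/250 + 347/1000 + 421/1000 + 579/1000 + 1 = 2659/1000 = 2.659 bits/symbol.

2.659 bits/symbol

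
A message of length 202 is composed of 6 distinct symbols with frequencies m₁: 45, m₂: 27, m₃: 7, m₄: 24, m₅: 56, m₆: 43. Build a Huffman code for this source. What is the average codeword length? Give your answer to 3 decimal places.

Probabilities are the counts divided by 202.
Repeatedly combine the two least-probable nodes; the expected code length is the sum of the merged weights.
merge 7/202 + 12/101 → 31/202
merge 27/202 + 31/202 → 29/101
merge 43/202 + 45/202 → 44/101
merge 28/101 + 29/101 → 57/101
merge 44/101 + 57/101 → 1
L = 31/202 + 29/101 + 44/101 + 57/101 + 1 = 493/202 ≈ 2.441 bits/symbol.

2.441 bits/symbol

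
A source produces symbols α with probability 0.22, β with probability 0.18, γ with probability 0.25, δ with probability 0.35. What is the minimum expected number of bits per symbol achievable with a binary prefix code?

Repeatedly combine the two least-probable nodes; the expected code length is the sum of the merged weights.
merge 9/50 + 11/50 → 2/5
merge 1/4 + 7/20 → 3/5
merge 2/5 + 3/5 → 1
L = 2/5 + 3/5 + 1 = 2 bits/symbol.

2 bits/symbol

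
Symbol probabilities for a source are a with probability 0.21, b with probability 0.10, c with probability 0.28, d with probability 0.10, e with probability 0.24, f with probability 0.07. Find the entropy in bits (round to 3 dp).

2.414 bits

H = −Σ pᵢ log₂ pᵢ.
−0.21·log₂(0.21) = 0.4728
−0.10·log₂(0.10) = 0.3322
−0.28·log₂(0.28) = 0.5142
−0.10·log₂(0.10) = 0.3322
−0.24·log₂(0.24) = 0.4941
−0.07·log₂(0.07) = 0.2686
Sum ≈ 2.4141 → 2.414 bits.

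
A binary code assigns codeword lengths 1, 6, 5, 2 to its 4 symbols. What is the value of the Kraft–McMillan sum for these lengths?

With common denominator 2^6 = 64: Σ 2^(−ℓᵢ) = 32/64 + 1/64 + 2/64 + 16/64 = 51/64 = 0.796875.

0.796875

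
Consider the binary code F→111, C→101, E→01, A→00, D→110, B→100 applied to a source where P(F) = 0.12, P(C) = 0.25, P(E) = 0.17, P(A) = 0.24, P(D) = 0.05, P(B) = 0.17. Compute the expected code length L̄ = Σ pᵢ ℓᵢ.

2.59 bits/symbol

L̄ = Σ pᵢ·ℓᵢ = 0.12·3 + 0.25·3 + 0.17·2 + 0.24·2 + 0.05·3 + 0.17·3 = 2.59 bits/symbol.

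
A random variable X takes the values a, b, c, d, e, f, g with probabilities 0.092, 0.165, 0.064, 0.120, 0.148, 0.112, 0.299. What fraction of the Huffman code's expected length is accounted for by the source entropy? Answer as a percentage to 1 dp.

Entropy H = −Σ p log₂ p ≈ 2.6489 bits.
Huffman merges: 8/125+23/250→39/250; 14/125+3/25→29/125; 37/250+39/250→38/125; 33/200+29/125→397/1000; 299/1000+38/125→603/1000; 397/1000+603/1000→1. L = 673/250 ≈ 2.6920.
Efficiency = H/L = 2.6489/2.6920 = 98.4%.

98.4%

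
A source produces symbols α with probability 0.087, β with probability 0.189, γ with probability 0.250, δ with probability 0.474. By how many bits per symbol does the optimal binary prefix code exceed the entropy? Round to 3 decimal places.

0.031 bits

Entropy H = −Σ p log₂ p ≈ 1.7713 bits.
Huffman merges: 87/1000+189/1000→69/250; 1/4+69/250→263/500; 237/500+263/500→1. L = 901/500 ≈ 1.8020.
L − H = 1.8020 − 1.7713 = 0.031 bits.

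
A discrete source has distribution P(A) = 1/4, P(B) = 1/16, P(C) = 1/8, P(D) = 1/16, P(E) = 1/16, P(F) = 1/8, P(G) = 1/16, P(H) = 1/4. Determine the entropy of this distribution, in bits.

2.75 bits

Each probability is a power of 1/2, so log₂(1/p) is an integer.
H = Σ p·log₂(1/p) = 1/4·2 + 1/16·4 + 1/8·3 + 1/16·4 + 1/16·4 + 1/8·3 + 1/16·4 + 1/4·2 = 2.75 bits.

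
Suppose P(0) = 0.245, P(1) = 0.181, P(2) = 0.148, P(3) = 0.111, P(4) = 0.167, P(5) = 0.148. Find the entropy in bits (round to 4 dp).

H = −Σ pᵢ log₂ pᵢ.
−0.245·log₂(0.245) = 0.4971
−0.181·log₂(0.181) = 0.4463
−0.148·log₂(0.148) = 0.4079
−0.111·log₂(0.111) = 0.3520
−0.167·log₂(0.167) = 0.4312
−0.148·log₂(0.148) = 0.4079
Sum ≈ 2.5426 → 2.5426 bits.

2.5426 bits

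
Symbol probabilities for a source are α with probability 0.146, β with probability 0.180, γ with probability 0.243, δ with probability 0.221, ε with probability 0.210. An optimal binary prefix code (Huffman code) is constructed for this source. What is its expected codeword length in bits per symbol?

2.326 bits/symbol

Repeatedly combine the two least-probable nodes; the expected code length is the sum of the merged weights.
merge 73/500 + 9/50 → 163/500
merge 21/100 + 221/1000 → 431/1000
merge 243/1000 + 163/500 → 569/1000
merge 431/1000 + 569/1000 → 1
L = 163/500 + 431/1000 + 569/1000 + 1 = 1163/500 = 2.326 bits/symbol.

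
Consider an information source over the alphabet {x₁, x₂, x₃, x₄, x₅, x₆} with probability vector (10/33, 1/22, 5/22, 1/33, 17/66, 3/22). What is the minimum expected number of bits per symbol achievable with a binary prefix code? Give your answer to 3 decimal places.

2.288 bits/symbol

Repeatedly combine the two least-probable nodes; the expected code length is the sum of the merged weights.
merge 1/33 + 1/22 → 5/66
merge 5/66 + 3/22 → 7/33
merge 7/33 + 5/22 → 29/66
merge 17/66 + 10/33 → 37/66
merge 29/66 + 37/66 → 1
L = 5/66 + 7/33 + 29/66 + 37/66 + 1 = 151/66 ≈ 2.288 bits/symbol.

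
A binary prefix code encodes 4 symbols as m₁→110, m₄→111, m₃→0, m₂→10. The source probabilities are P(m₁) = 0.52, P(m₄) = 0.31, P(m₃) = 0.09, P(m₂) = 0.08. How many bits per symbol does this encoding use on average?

L̄ = Σ pᵢ·ℓᵢ = 0.52·3 + 0.31·3 + 0.09·1 + 0.08·2 = 2.74 bits/symbol.

2.74 bits/symbol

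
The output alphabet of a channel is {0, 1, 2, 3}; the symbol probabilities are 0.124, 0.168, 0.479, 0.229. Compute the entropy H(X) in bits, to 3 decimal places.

1.801 bits

H = −Σ pᵢ log₂ pᵢ.
−0.124·log₂(0.124) = 0.3734
−0.168·log₂(0.168) = 0.4323
−0.479·log₂(0.479) = 0.5087
−0.229·log₂(0.229) = 0.4870
Sum ≈ 1.8014 → 1.801 bits.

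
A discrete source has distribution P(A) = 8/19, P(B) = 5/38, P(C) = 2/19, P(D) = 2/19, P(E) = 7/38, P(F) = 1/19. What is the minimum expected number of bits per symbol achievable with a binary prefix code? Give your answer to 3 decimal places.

2.316 bits/symbol

Repeatedly combine the two least-probable nodes; the expected code length is the sum of the merged weights.
merge 1/19 + 2/19 → 3/19
merge 2/19 + 5/38 → 9/38
merge 3/19 + 7/38 → 13/38
merge 9/38 + 13/38 → 11/19
merge 8/19 + 11/19 → 1
L = 3/19 + 9/38 + 13/38 + 11/19 + 1 = 44/19 ≈ 2.316 bits/symbol.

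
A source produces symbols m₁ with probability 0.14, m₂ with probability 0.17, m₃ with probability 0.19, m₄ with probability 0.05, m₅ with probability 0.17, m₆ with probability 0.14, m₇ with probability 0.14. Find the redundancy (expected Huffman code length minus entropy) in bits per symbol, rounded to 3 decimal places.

0.078 bits

Entropy H = −Σ p log₂ p ≈ 2.7318 bits.
Huffman merges: 1/20+7/50→19/100; 7/50+7/50→7/25; 17/100+17/100→17/50; 19/100+19/100→19/50; 7/25+17/50→31/50; 19/50+31/50→1. L = 281/100 ≈ 2.8100.
L − H = 2.8100 − 2.7318 = 0.078 bits.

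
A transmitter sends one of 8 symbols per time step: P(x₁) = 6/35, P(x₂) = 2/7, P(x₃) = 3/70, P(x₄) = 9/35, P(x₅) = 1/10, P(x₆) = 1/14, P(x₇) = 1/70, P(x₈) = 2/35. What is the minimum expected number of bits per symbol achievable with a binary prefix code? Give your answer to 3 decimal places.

2.629 bits/symbol

Repeatedly combine the two least-probable nodes; the expected code length is the sum of the merged weights.
merge 1/70 + 3/70 → 2/35
merge 2/35 + 2/35 → 4/35
merge 1/14 + 1/10 → 6/35
merge 4/35 + 6/35 → 2/7
merge 6/35 + 9/35 → 3/7
merge 2/7 + 2/7 → 4/7
merge 3/7 + 4/7 → 1
L = 2/35 + 4/35 + 6/35 + 2/7 + 3/7 + 4/7 + 1 = 92/35 ≈ 2.629 bits/symbol.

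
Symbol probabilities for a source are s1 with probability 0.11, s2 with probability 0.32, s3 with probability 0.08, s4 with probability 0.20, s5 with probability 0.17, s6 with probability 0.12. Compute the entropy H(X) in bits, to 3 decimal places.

H = −Σ pᵢ log₂ pᵢ.
−0.11·log₂(0.11) = 0.3503
−0.32·log₂(0.32) = 0.5260
−0.08·log₂(0.08) = 0.2915
−0.20·log₂(0.20) = 0.4644
−0.17·log₂(0.17) = 0.4346
−0.12·log₂(0.12) = 0.3671
Sum ≈ 2.4339 → 2.434 bits.

2.434 bits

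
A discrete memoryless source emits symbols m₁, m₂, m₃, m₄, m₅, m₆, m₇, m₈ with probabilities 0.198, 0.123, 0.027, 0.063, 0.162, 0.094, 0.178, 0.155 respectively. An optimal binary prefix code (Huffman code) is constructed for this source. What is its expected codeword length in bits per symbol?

2.892 bits/symbol

Repeatedly combine the two least-probable nodes; the expected code length is the sum of the merged weights.
merge 27/1000 + 63/1000 → 9/100
merge 9/100 + 47/500 → 23/125
merge 123/1000 + 31/200 → 139/500
merge 81/500 + 89/500 → 17/50
merge 23/125 + 99/500 → 191/500
merge 139/500 + 17/50 → 309/500
merge 191/500 + 309/500 → 1
L = 9/100 + 23/125 + 139/500 + 17/50 + 191/500 + 309/500 + 1 = 723/250 = 2.892 bits/symbol.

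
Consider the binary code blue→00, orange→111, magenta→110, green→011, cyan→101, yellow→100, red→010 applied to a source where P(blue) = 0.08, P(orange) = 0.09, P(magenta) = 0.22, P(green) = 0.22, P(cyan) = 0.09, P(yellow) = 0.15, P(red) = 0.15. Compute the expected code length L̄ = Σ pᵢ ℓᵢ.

2.92 bits/symbol

L̄ = Σ pᵢ·ℓᵢ = 0.08·2 + 0.09·3 + 0.22·3 + 0.22·3 + 0.09·3 + 0.15·3 + 0.15·3 = 2.92 bits/symbol.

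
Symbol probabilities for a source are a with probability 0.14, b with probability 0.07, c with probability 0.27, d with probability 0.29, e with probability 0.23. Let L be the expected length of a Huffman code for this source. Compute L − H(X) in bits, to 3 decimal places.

Entropy H = −Σ p log₂ p ≈ 2.1813 bits.
Huffman merges: 7/100+7/50→21/100; 21/100+23/100→11/25; 27/100+29/100→14/25; 11/25+14/25→1. L = 221/100 ≈ 2.2100.
L − H = 2.2100 − 2.1813 = 0.029 bits.

0.029 bits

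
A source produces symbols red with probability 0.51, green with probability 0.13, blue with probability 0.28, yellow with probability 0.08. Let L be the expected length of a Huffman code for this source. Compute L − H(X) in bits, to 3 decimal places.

Entropy H = −Σ p log₂ p ≈ 1.6838 bits.
Huffman merges: 2/25+13/100→21/100; 21/100+7/25→49/100; 49/100+51/100→1. L = 17/10 ≈ 1.7000.
L − H = 1.7000 − 1.6838 = 0.016 bits.

0.016 bits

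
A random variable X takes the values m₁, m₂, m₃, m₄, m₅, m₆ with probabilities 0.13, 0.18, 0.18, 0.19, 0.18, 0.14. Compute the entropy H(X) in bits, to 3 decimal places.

2.571 bits

H = −Σ pᵢ log₂ pᵢ.
−0.13·log₂(0.13) = 0.3826
−0.18·log₂(0.18) = 0.4453
−0.18·log₂(0.18) = 0.4453
−0.19·log₂(0.19) = 0.4552
−0.18·log₂(0.18) = 0.4453
−0.14·log₂(0.14) = 0.3971
Sum ≈ 2.5709 → 2.571 bits.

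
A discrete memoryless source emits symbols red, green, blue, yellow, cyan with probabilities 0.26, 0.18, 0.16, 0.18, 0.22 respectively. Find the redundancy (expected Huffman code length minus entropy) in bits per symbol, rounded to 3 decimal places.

Entropy H = −Σ p log₂ p ≈ 2.2995 bits.
Huffman merges: 4/25+9/50→17/50; 9/50+11/50→2/5; 13/50+17/50→3/5; 2/5+3/5→1. L = 117/50 ≈ 2.3400.
L − H = 2.3400 − 2.2995 = 0.041 bits.

0.041 bits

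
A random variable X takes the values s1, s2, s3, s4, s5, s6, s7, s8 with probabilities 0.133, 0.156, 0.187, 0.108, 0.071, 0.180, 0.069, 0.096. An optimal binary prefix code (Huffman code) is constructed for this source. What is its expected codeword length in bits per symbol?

Repeatedly combine the two least-probable nodes; the expected code length is the sum of the merged weights.
merge 69/1000 + 71/1000 → 7/50
merge 12/125 + 27/250 → 51/250
merge 133/1000 + 7/50 → 273/1000
merge 39/250 + 9/50 → 42/125
merge 187/1000 + 51/250 → 391/1000
merge 273/1000 + 42/125 → 609/1000
merge 391/1000 + 609/1000 → 1
L = 7/50 + 51/250 + 273/1000 + 42/125 + 391/1000 + 609/1000 + 1 = 2953/1000 = 2.953 bits/symbol.

2.953 bits/symbol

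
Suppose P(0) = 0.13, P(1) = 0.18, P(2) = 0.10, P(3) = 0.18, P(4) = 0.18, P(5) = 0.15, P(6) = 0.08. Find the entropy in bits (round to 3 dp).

H = −Σ pᵢ log₂ pᵢ.
−0.13·log₂(0.13) = 0.3826
−0.18·log₂(0.18) = 0.4453
−0.10·log₂(0.10) = 0.3322
−0.18·log₂(0.18) = 0.4453
−0.18·log₂(0.18) = 0.4453
−0.15·log₂(0.15) = 0.4105
−0.08·log₂(0.08) = 0.2915
Sum ≈ 2.7528 → 2.753 bits.

2.753 bits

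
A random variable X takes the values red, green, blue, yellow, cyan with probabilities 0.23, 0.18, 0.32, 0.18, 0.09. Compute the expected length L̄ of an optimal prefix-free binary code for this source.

2.27 bits/symbol

Repeatedly combine the two least-probable nodes; the expected code length is the sum of the merged weights.
merge 9/100 + 9/50 → 27/100
merge 9/50 + 23/100 → 41/100
merge 27/100 + 8/25 → 59/100
merge 41/100 + 59/100 → 1
L = 27/100 + 41/100 + 59/100 + 1 = 227/100 = 2.27 bits/symbol.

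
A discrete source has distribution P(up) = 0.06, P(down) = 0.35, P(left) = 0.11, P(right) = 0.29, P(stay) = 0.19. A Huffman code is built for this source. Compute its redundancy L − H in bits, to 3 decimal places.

Entropy H = −Σ p log₂ p ≈ 2.0971 bits.
Huffman merges: 3/50+11/100→17/100; 17/100+19/100→9/25; 29/100+7/20→16/25; 9/25+16/25→1. L = 217/100 ≈ 2.1700.
L − H = 2.1700 − 2.0971 = 0.073 bits.

0.073 bits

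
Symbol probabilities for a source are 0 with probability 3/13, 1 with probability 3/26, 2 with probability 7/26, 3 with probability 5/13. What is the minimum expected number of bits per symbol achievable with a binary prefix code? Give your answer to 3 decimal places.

Repeatedly combine the two least-probable nodes; the expected code length is the sum of the merged weights.
merge 3/26 + 3/13 → 9/26
merge 7/26 + 9/26 → 8/13
merge 5/13 + 8/13 → 1
L = 9/26 + 8/13 + 1 = 51/26 ≈ 1.962 bits/symbol.

1.962 bits/symbol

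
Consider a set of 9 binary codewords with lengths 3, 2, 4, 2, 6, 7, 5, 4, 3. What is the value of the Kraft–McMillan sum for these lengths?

0.9296875

With common denominator 2^7 = 128: Σ 2^(−ℓᵢ) = 16/128 + 32/128 + 8/128 + 32/128 + 2/128 + 1/128 + 4/128 + 8/128 + 16/128 = 119/128 = 0.9296875.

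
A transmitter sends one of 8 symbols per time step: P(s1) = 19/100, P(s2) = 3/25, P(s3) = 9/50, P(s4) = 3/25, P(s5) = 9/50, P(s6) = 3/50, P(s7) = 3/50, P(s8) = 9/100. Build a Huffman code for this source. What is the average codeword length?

2.93 bits/symbol

Repeatedly combine the two least-probable nodes; the expected code length is the sum of the merged weights.
merge 3/50 + 3/50 → 3/25
merge 9/100 + 3/25 → 21/100
merge 3/25 + 3/25 → 6/25
merge 9/50 + 9/50 → 9/25
merge 19/100 + 21/100 → 2/5
merge 6/25 + 9/25 → 3/5
merge 2/5 + 3/5 → 1
L = 3/25 + 21/100 + 6/25 + 9/25 + 2/5 + 3/5 + 1 = 293/100 = 2.93 bits/symbol.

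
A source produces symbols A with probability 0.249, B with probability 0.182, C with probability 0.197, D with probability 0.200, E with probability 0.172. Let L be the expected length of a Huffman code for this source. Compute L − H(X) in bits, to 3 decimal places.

Entropy H = −Σ p log₂ p ≈ 2.3097 bits.
Huffman merges: 43/250+91/500→177/500; 197/1000+1/5→397/1000; 249/1000+177/500→603/1000; 397/1000+603/1000→1. L = 1177/500 ≈ 2.3540.
L − H = 2.3540 − 2.3097 = 0.044 bits.

0.044 bits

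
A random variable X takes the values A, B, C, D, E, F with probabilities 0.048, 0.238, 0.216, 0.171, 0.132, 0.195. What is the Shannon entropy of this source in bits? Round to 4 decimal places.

2.4619 bits

H = −Σ pᵢ log₂ pᵢ.
−0.048·log₂(0.048) = 0.2103
−0.238·log₂(0.238) = 0.4929
−0.216·log₂(0.216) = 0.4776
−0.171·log₂(0.171) = 0.4357
−0.132·log₂(0.132) = 0.3856
−0.195·log₂(0.195) = 0.4599
Sum ≈ 2.4619 → 2.4619 bits.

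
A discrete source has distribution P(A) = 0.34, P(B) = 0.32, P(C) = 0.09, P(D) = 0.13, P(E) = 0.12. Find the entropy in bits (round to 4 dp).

H = −Σ pᵢ log₂ pᵢ.
−0.34·log₂(0.34) = 0.5292
−0.32·log₂(0.32) = 0.5260
−0.09·log₂(0.09) = 0.3127
−0.13·log₂(0.13) = 0.3826
−0.12·log₂(0.12) = 0.3671
Sum ≈ 2.1176 → 2.1176 bits.

2.1176 bits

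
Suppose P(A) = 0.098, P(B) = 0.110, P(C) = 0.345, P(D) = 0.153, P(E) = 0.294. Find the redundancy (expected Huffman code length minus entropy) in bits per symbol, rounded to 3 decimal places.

Entropy H = −Σ p log₂ p ≈ 2.1420 bits.
Huffman merges: 49/500+11/100→26/125; 153/1000+26/125→361/1000; 147/500+69/200→639/1000; 361/1000+639/1000→1. L = 276/125 ≈ 2.2080.
L − H = 2.2080 − 2.1420 = 0.066 bits.

0.066 bits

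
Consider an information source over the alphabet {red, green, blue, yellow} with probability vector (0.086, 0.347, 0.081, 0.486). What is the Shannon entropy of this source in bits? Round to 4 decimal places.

H = −Σ pᵢ log₂ pᵢ.
−0.086·log₂(0.086) = 0.3044
−0.347·log₂(0.347) = 0.5299
−0.081·log₂(0.081) = 0.2937
−0.486·log₂(0.486) = 0.5059
Sum ≈ 1.6339 → 1.6339 bits.

1.6339 bits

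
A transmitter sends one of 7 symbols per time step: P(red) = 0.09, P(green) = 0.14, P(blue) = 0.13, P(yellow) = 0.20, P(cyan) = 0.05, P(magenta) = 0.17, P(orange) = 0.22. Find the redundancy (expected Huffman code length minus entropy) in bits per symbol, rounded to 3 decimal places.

0.032 bits

Entropy H = −Σ p log₂ p ≈ 2.6881 bits.
Huffman merges: 1/20+9/100→7/50; 13/100+7/50→27/100; 7/50+17/100→31/100; 1/5+11/50→21/50; 27/100+31/100→29/50; 21/50+29/50→1. L = 68/25 ≈ 2.7200.
L − H = 2.7200 − 2.6881 = 0.032 bits.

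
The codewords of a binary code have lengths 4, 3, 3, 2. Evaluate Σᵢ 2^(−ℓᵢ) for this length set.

0.5625

With common denominator 2^4 = 16: Σ 2^(−ℓᵢ) = 1/16 + 2/16 + 2/16 + 4/16 = 9/16 = 0.5625.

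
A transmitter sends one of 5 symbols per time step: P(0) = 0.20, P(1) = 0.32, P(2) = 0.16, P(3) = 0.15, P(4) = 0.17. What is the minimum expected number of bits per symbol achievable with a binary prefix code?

2.31 bits/symbol

Repeatedly combine the two least-probable nodes; the expected code length is the sum of the merged weights.
merge 3/20 + 4/25 → 31/100
merge 17/100 + 1/5 → 37/100
merge 31/100 + 8/25 → 63/100
merge 37/100 + 63/100 → 1
L = 31/100 + 37/100 + 63/100 + 1 = 231/100 = 2.31 bits/symbol.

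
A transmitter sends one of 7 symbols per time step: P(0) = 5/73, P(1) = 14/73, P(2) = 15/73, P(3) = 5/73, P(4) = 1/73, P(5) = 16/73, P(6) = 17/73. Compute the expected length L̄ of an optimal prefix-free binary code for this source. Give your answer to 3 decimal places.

2.575 bits/symbol

Repeatedly combine the two least-probable nodes; the expected code length is the sum of the merged weights.
merge 1/73 + 5/73 → 6/73
merge 5/73 + 6/73 → 11/73
merge 11/73 + 14/73 → 25/73
merge 15/73 + 16/73 → 31/73
merge 17/73 + 25/73 → 42/73
merge 31/73 + 42/73 → 1
L = 6/73 + 11/73 + 25/73 + 31/73 + 42/73 + 1 = 188/73 ≈ 2.575 bits/symbol.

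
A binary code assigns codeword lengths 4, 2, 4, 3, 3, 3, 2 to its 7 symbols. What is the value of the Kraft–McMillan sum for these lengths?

With common denominator 2^4 = 16: Σ 2^(−ℓᵢ) = 1/16 + 4/16 + 1/16 + 2/16 + 2/16 + 2/16 + 4/16 = 16/16 = 1.

1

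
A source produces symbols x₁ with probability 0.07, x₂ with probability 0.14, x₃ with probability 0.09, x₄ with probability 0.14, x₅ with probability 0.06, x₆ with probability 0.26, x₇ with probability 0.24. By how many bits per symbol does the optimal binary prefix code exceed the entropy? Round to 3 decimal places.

Entropy H = −Σ p log₂ p ≈ 2.6184 bits.
Huffman merges: 3/50+7/100→13/100; 9/100+13/100→11/50; 7/50+7/50→7/25; 11/50+6/25→23/50; 13/50+7/25→27/50; 23/50+27/50→1. L = 263/100 ≈ 2.6300.
L − H = 2.6300 − 2.6184 = 0.012 bits.

0.012 bits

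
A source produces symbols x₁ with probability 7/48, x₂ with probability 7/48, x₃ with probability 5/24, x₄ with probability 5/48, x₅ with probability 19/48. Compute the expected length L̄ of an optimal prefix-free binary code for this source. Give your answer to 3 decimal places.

Repeatedly combine the two least-probable nodes; the expected code length is the sum of the merged weights.
merge 5/48 + 7/48 → 1/4
merge 7/48 + 5/24 → 17/48
merge 1/4 + 17/48 → 29/48
merge 19/48 + 29/48 → 1
L = 1/4 + 17/48 + 29/48 + 1 = 53/24 ≈ 2.208 bits/symbol.

2.208 bits/symbol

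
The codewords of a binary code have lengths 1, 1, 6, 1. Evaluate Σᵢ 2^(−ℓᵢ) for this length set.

1.515625

With common denominator 2^6 = 64: Σ 2^(−ℓᵢ) = 32/64 + 32/64 + 1/64 + 32/64 = 97/64 = 1.515625.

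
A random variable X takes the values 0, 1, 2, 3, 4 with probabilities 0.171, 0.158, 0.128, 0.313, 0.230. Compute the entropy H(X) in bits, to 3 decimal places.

2.248 bits

H = −Σ pᵢ log₂ pᵢ.
−0.171·log₂(0.171) = 0.4357
−0.158·log₂(0.158) = 0.4206
−0.128·log₂(0.128) = 0.3796
−0.313·log₂(0.313) = 0.5245
−0.230·log₂(0.230) = 0.4877
Sum ≈ 2.2481 → 2.248 bits.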